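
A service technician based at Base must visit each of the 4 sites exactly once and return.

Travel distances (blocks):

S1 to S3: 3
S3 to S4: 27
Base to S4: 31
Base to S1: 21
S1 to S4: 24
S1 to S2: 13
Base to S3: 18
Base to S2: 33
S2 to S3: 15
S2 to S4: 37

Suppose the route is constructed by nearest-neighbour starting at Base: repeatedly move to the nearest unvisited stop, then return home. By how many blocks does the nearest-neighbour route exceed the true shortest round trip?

The nearest-neighbour route is 1 blocks longer than optimal.

Base: S3=18, S1=21, S4=31, S2=33 ⇒ S3
S3: S1=3, S2=15, S4=27 ⇒ S1
S1: S2=13, S4=24 ⇒ S2
S2: S4=37 ⇒ S4
NN route Base → S3 → S1 → S2 → S4 → Base costs 102.
Optimal: Base → S3 → S2 → S1 → S4 → Base costs 101 (by enumerating all 12 distinct tours).
Excess = 102 − 101 = 1.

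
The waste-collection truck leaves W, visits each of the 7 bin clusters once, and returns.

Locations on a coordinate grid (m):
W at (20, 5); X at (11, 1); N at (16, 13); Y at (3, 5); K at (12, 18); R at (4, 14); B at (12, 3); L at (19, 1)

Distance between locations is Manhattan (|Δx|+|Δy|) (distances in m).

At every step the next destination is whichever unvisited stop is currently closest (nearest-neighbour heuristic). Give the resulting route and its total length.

W → [L:5 / B:10 / N:12 / X:13 / Y:17 / K:21 / R:25] → L (5)
L → [X:8 / B:9 / N:15 / Y:20 / K:24 / R:28] → X (8)
X → [B:3 / Y:12 / N:17 / K:18 / R:20] → B (3)
B → [Y:11 / N:14 / K:15 / R:19] → Y (11)
Y → [R:10 / N:21 / K:22] → R (10)
R → [K:12 / N:13] → K (12)
K → [N:9] → N (9)
Return N→W: 12.
Total = 5 + 8 + 3 + 11 + 10 + 12 + 9 + 12 = 70.

Nearest-neighbour total = 70 m; route W → L → X → B → Y → R → K → N → W.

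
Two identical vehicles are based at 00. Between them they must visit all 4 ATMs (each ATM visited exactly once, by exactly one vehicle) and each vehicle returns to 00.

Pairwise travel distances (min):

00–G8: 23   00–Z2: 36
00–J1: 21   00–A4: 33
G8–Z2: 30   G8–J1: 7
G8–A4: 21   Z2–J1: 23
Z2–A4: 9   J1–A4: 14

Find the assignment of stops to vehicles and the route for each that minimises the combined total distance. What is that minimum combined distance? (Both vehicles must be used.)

126 min — the smallest possible combined total.

Try each way of splitting the stops between the two vehicles (each non-empty) and, for each split, find the best tour for each vehicle:
  {G8} + {Z2, J1, A4}: 46 + 80 = 126
  {Z2} + {G8, J1, A4}: 72 + 77 = 149
  {G8, Z2} + {J1, A4}: 89 + 68 = 157
  {J1} + {G8, Z2, A4}: 42 + 89 = 131
  {G8, J1} + {Z2, A4}: 51 + 78 = 129
  {Z2, J1} + {G8, A4}: 80 + 77 = 157
  … (7 splits in total)
Best: vehicle 1 00 → G8 → 00 = 46; vehicle 2 00 → Z2 → A4 → J1 → 00 = 80; combined 126.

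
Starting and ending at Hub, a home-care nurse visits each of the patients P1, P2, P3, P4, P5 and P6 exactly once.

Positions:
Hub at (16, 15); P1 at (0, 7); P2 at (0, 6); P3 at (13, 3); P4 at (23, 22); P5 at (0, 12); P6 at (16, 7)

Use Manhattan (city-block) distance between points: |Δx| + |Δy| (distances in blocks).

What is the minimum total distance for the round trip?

Hub→P1→P2→P3→P4→P5→P6→Hub: 24+1+16+29+33+21+8 = 132
Hub→P1→P2→P3→P4→P6→P5→Hub: 24+1+16+29+22+21+19 = 132
Hub→P1→P2→P3→P5→P4→P6→Hub: 24+1+16+22+33+22+8 = 126
Hub→P1→P2→P3→P5→P6→P4→Hub: 24+1+16+22+21+22+14 = 120
Hub→P1→P2→P3→P6→P4→P5→Hub: 24+1+16+7+22+33+19 = 122
Hub→P1→P2→P3→P6→P5→P4→Hub: 24+1+16+7+21+33+14 = 116
Hub→P1→P2→P4→P3→P5→P6→Hub: 24+1+39+29+22+21+8 = 144
Hub→P1→P2→P4→P3→P6→P5→Hub: 24+1+39+29+7+21+19 = 140
… (352 more)
Hub→P4→P5→P1→P2→P3→P6→Hub: 14+33+5+1+16+7+8 = 84  ← best
The minimum is 84.
One optimal route: Hub → P4 → P5 → P1 → P2 → P3 → P6 → Hub (or its reverse).

Shortest round trip = 84 blocks.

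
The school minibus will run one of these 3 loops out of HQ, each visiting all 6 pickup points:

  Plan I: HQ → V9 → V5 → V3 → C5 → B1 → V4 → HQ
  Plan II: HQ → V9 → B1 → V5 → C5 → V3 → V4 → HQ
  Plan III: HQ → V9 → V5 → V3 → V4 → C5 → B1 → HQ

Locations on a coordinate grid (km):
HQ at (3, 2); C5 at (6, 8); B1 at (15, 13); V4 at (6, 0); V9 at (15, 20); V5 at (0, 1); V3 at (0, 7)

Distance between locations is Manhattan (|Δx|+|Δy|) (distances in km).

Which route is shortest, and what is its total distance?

Shortest is Plan II, total 102 km.

Plan I: 30 + 34 + 6 + 7 + 14 + 22 + 5 = 118
Plan II: 30 + 7 + 27 + 13 + 7 + 13 + 5 = 102
Plan III: 30 + 34 + 6 + 13 + 8 + 14 + 23 = 128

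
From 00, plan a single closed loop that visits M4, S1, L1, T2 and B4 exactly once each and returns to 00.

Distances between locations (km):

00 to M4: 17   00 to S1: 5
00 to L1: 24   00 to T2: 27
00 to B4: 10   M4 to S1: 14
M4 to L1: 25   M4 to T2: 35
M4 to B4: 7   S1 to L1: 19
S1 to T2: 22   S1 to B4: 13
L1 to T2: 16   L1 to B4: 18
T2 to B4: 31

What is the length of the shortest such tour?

85 km — the shortest possible round trip.

00-M4-S1-L1-T2-B4-00: 17+14+19+16+31+10 = 107
00-M4-S1-L1-B4-T2-00: 17+14+19+18+31+27 = 126
00-M4-S1-T2-L1-B4-00: 17+14+22+16+18+10 = 97
00-M4-S1-T2-B4-L1-00: 17+14+22+31+18+24 = 126
00-M4-S1-B4-L1-T2-00: 17+14+13+18+16+27 = 105
00-M4-S1-B4-T2-L1-00: 17+14+13+31+16+24 = 115
00-M4-L1-S1-T2-B4-00: 17+25+19+22+31+10 = 124
00-M4-L1-S1-B4-T2-00: 17+25+19+13+31+27 = 132
00-M4-L1-T2-S1-B4-00: 17+25+16+22+13+10 = 103
00-M4-L1-T2-B4-S1-00: 17+25+16+31+13+5 = 107
00-M4-L1-B4-S1-T2-00: 17+25+18+13+22+27 = 122
00-M4-L1-B4-T2-S1-00: 17+25+18+31+22+5 = 118
00-M4-T2-S1-L1-B4-00: 17+35+22+19+18+10 = 121
00-M4-T2-S1-B4-L1-00: 17+35+22+13+18+24 = 129
… (46 more)
00-M4-B4-L1-T2-S1-00: 17+7+18+16+22+5 = 85  ← best
The minimum is 85.
One optimal route: 00 → M4 → B4 → L1 → T2 → S1 → 00 (or its reverse).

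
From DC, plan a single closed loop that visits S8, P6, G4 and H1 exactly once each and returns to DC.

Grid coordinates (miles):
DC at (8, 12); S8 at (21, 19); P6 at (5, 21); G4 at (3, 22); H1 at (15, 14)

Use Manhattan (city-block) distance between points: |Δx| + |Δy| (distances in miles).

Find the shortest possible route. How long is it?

With 4 stops there are 4!/2 = 12 distinct round trips (a route and its reverse cost the same).
DC - S8 - P6 - G4 - H1 - DC: 20+18+3+20+9 = 70
DC - S8 - P6 - H1 - G4 - DC: 20+18+17+20+15 = 90
DC - S8 - G4 - P6 - H1 - DC: 20+21+3+17+9 = 70
DC - S8 - G4 - H1 - P6 - DC: 20+21+20+17+12 = 90
DC - S8 - H1 - P6 - G4 - DC: 20+11+17+3+15 = 66
DC - S8 - H1 - G4 - P6 - DC: 20+11+20+3+12 = 66
DC - P6 - S8 - G4 - H1 - DC: 12+18+21+20+9 = 80
DC - P6 - S8 - H1 - G4 - DC: 12+18+11+20+15 = 76
DC - P6 - G4 - S8 - H1 - DC: 12+3+21+11+9 = 56
DC - P6 - H1 - S8 - G4 - DC: 12+17+11+21+15 = 76
DC - G4 - S8 - P6 - H1 - DC: 15+21+18+17+9 = 80
DC - G4 - P6 - S8 - H1 - DC: 15+3+18+11+9 = 56
The minimum is 56.
One optimal route: DC → P6 → G4 → S8 → H1 → DC (or its reverse).

56 miles — the shortest possible round trip.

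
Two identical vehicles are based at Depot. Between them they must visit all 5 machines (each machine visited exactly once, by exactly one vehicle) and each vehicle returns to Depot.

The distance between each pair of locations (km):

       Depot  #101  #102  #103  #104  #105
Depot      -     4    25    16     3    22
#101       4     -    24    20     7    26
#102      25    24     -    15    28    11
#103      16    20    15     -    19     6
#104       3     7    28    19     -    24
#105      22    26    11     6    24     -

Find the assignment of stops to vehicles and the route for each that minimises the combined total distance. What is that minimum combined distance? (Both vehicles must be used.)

There are 2^4 − 1 = 15 ways to divide the 5 stops into two non-empty groups. For each, the best each vehicle can do is its own shortest tour through its group:
  {#101} + {#102, #103, #104, #105}: 8 + 64 = 72
  {#102} + {#101, #103, #104, #105}: 50 + 57 = 107
  {#101, #102} + {#103, #104, #105}: 53 + 49 = 102
  {#103} + {#101, #102, #104, #105}: 32 + 66 = 98
  {#101, #103} + {#102, #104, #105}: 40 + 63 = 103
  {#102, #103} + {#101, #104, #105}: 56 + 57 = 113
  … (15 splits in total)
  {#104} + {#101, #102, #103, #105}: 6 + 61 = 67  ← best
Best: vehicle 1 Depot → #104 → Depot = 6; vehicle 2 Depot → #101 → #102 → #105 → #103 → Depot = 61; combined 67.

Minimum combined distance: 67 km.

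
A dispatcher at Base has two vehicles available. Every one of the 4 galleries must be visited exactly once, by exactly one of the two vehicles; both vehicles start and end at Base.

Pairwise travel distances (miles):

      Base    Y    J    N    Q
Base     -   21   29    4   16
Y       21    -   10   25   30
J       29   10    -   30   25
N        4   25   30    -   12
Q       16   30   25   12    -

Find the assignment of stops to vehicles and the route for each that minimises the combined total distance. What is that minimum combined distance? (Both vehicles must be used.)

Check every non-empty split of the stops between the two vehicles; for each half take its own optimal tour:
  {Y} + {J, N, Q}: 42 + 70 = 112
  {J} + {Y, N, Q}: 58 + 67 = 125
  {Y, J} + {N, Q}: 60 + 32 = 92
  {N} + {Y, J, Q}: 8 + 72 = 80
  {Y, N} + {J, Q}: 50 + 70 = 120
  {J, N} + {Y, Q}: 63 + 67 = 130
  … (7 splits in total)
Best: vehicle 1 Base → N → Base = 8; vehicle 2 Base → Y → J → Q → Base = 72; combined 80.

Minimum combined distance: 80 miles.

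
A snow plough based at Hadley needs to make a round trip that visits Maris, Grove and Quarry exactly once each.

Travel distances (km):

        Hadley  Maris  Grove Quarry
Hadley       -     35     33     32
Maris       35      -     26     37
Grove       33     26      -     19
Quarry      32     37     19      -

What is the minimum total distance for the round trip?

With 3 stops there are 3!/2 = 3 distinct round trips (a route and its reverse cost the same).
Hadley→Maris→Grove→Quarry→Hadley: 35+26+19+32 = 112
Hadley→Maris→Quarry→Grove→Hadley: 35+37+19+33 = 124
Hadley→Grove→Maris→Quarry→Hadley: 33+26+37+32 = 128
The minimum is 112.
One optimal route: Hadley → Maris → Grove → Quarry → Hadley (or its reverse).

Minimum total distance: 112 km.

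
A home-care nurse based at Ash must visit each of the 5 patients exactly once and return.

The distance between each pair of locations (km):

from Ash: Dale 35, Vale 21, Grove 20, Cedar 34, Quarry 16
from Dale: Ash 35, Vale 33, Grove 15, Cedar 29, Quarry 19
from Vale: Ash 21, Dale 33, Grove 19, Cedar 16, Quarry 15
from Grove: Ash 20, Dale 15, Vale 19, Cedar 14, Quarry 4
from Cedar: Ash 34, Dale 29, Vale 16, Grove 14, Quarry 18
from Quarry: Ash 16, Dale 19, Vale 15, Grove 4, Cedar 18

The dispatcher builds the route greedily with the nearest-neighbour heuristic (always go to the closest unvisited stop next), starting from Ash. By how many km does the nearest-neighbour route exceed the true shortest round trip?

The nearest-neighbour route is 17 km longer than optimal.

Ash: Quarry=16, Grove=20, Vale=21, Cedar=34, Dale=35 ⇒ Quarry
Quarry: Grove=4, Vale=15, Cedar=18, Dale=19 ⇒ Grove
Grove: Cedar=14, Dale=15, Vale=19 ⇒ Cedar
Cedar: Vale=16, Dale=29 ⇒ Vale
Vale: Dale=33 ⇒ Dale
NN route Ash → Quarry → Grove → Cedar → Vale → Dale → Ash costs 118.
Optimal: Ash → Vale → Cedar → Dale → Grove → Quarry → Ash costs 101 (by enumerating all 60 distinct tours).
Excess = 118 − 101 = 17.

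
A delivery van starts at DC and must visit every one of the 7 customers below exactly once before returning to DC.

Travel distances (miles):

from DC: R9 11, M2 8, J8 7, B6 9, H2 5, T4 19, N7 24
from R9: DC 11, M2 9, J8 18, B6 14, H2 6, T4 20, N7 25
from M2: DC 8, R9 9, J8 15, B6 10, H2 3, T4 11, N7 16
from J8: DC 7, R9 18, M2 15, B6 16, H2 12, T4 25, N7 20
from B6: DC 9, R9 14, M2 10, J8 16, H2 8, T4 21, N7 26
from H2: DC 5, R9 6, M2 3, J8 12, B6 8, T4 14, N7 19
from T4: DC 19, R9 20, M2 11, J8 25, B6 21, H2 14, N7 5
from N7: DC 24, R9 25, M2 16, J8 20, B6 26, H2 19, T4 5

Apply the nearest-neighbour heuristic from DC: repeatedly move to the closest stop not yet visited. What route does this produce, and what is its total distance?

Nearest-neighbour total = 91 miles; route DC → H2 → M2 → R9 → B6 → J8 → N7 → T4 → DC.

DC → [H2:5 / J8:7 / M2:8 / B6:9 / R9:11 / T4:19 / N7:24] → H2 (5)
H2 → [M2:3 / R9:6 / B6:8 / J8:12 / T4:14 / N7:19] → M2 (3)
M2 → [R9:9 / B6:10 / T4:11 / J8:15 / N7:16] → R9 (9)
R9 → [B6:14 / J8:18 / T4:20 / N7:25] → B6 (14)
B6 → [J8:16 / T4:21 / N7:26] → J8 (16)
J8 → [N7:20 / T4:25] → N7 (20)
N7 → [T4:5] → T4 (5)
Return T4→DC: 19.
Total = 5 + 3 + 9 + 14 + 16 + 20 + 5 + 19 = 91.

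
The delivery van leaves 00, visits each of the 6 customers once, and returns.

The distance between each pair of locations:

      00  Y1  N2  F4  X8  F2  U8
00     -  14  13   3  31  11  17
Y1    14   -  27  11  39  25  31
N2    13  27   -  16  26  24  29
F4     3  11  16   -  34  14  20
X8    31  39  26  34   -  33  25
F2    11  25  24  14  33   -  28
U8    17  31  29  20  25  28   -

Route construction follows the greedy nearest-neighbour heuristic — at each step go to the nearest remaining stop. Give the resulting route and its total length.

From 00: distances to unvisited — F4=3, F2=11, N2=13, Y1=14, U8=17, X8=31. Nearest is F4 (3).
From F4: distances to unvisited — Y1=11, F2=14, N2=16, U8=20, X8=34. Nearest is Y1 (11).
From Y1: distances to unvisited — F2=25, N2=27, U8=31, X8=39. Nearest is F2 (25).
From F2: distances to unvisited — N2=24, U8=28, X8=33. Nearest is N2 (24).
From N2: distances to unvisited — X8=26, U8=29. Nearest is X8 (26).
From X8: distances to unvisited — U8=25. Nearest is U8 (25).
Return U8→00: 17.
Total = 3 + 11 + 25 + 24 + 26 + 25 + 17 = 131.

Total distance 131 via the nearest-neighbour route 00 → F4 → Y1 → F2 → N2 → X8 → U8 → 00.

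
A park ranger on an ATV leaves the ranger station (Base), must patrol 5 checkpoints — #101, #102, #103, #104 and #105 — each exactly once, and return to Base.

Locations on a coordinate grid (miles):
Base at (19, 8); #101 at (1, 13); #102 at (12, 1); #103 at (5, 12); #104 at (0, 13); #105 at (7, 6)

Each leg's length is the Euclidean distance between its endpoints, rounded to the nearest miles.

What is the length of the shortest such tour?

47 miles — the shortest possible round trip.

There are 60 distinct closed tours to check (reversals are equivalent).
Base → #101 → #102 → #103 → #104 → #105 → Base: 19+16+13+5+10+12 = 75
Base → #101 → #102 → #103 → #105 → #104 → Base: 19+16+13+6+10+20 = 84
Base → #101 → #102 → #104 → #103 → #105 → Base: 19+16+17+5+6+12 = 75
Base → #101 → #102 → #104 → #105 → #103 → Base: 19+16+17+10+6+15 = 83
Base → #101 → #102 → #105 → #103 → #104 → Base: 19+16+7+6+5+20 = 73
Base → #101 → #102 → #105 → #104 → #103 → Base: 19+16+7+10+5+15 = 72
Base → #101 → #103 → #102 → #104 → #105 → Base: 19+4+13+17+10+12 = 75
Base → #101 → #103 → #102 → #105 → #104 → Base: 19+4+13+7+10+20 = 73
Base → #101 → #103 → #104 → #102 → #105 → Base: 19+4+5+17+7+12 = 64
Base → #101 → #103 → #104 → #105 → #102 → Base: 19+4+5+10+7+10 = 55
Base → #101 → #103 → #105 → #102 → #104 → Base: 19+4+6+7+17+20 = 73
Base → #101 → #103 → #105 → #104 → #102 → Base: 19+4+6+10+17+10 = 66
Base → #101 → #104 → #102 → #103 → #105 → Base: 19+1+17+13+6+12 = 68
Base → #101 → #104 → #102 → #105 → #103 → Base: 19+1+17+7+6+15 = 65
… (46 more)
Base → #102 → #105 → #101 → #104 → #103 → Base: 10+7+9+1+5+15 = 47  ← best
The minimum is 47.
One optimal route: Base → #102 → #105 → #101 → #104 → #103 → Base (or its reverse).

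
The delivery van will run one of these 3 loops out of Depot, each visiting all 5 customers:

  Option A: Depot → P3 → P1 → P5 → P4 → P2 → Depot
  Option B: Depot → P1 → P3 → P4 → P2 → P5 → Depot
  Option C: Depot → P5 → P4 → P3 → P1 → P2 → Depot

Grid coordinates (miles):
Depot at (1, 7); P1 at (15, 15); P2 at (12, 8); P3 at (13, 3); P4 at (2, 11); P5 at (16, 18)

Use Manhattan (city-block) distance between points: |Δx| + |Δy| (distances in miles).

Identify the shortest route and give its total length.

Shortest is Option A, total 80 miles.

Option A: 16 + 14 + 4 + 21 + 13 + 12 = 80
Option B: 22 + 14 + 19 + 13 + 14 + 26 = 108
Option C: 26 + 21 + 19 + 14 + 10 + 12 = 102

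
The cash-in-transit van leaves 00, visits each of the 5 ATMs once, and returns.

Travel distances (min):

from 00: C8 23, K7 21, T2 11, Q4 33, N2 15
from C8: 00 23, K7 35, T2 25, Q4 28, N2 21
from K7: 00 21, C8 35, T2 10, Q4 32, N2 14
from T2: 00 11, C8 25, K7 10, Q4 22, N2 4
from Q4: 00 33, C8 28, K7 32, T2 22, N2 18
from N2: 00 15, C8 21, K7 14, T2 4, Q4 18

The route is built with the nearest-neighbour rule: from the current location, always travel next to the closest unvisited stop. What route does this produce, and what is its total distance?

00 → [T2:11 / N2:15 / K7:21 / C8:23 / Q4:33] → T2 (11)
T2 → [N2:4 / K7:10 / Q4:22 / C8:25] → N2 (4)
N2 → [K7:14 / Q4:18 / C8:21] → K7 (14)
K7 → [Q4:32 / C8:35] → Q4 (32)
Q4 → [C8:28] → C8 (28)
Return C8→00: 23.
Total = 11 + 4 + 14 + 32 + 28 + 23 = 112.

Nearest-neighbour total = 112 min; route 00 → T2 → N2 → K7 → Q4 → C8 → 00.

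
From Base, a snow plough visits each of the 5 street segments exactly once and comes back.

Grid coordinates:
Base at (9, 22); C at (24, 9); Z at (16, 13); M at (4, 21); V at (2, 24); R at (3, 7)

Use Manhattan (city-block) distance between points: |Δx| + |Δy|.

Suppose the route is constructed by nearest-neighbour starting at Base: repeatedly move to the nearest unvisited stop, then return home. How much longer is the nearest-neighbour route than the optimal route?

Base: M=6, V=9, Z=16, R=21, C=28 ⇒ M
M: V=5, R=15, Z=20, C=32 ⇒ V
V: R=18, Z=25, C=37 ⇒ R
R: Z=19, C=23 ⇒ Z
Z: C=12 ⇒ C
NN route Base → M → V → R → Z → C → Base costs 88.
Optimal: Base → Z → C → R → M → V → Base costs 80 (by enumerating all 60 distinct tours).
Excess = 88 − 80 = 8.

Excess over optimum: 8.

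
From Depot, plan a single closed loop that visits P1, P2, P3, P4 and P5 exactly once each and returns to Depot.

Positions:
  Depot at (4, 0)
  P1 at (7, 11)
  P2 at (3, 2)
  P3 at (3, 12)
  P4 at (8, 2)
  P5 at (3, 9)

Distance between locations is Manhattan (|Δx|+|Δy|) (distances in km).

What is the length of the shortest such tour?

Minimum total distance: 34 km.

Depot - P1 - P2 - P3 - P4 - P5 - Depot: 14+13+10+15+12+10 = 74
Depot - P1 - P2 - P3 - P5 - P4 - Depot: 14+13+10+3+12+6 = 58
Depot - P1 - P2 - P4 - P3 - P5 - Depot: 14+13+5+15+3+10 = 60
Depot - P1 - P2 - P4 - P5 - P3 - Depot: 14+13+5+12+3+13 = 60
Depot - P1 - P2 - P5 - P3 - P4 - Depot: 14+13+7+3+15+6 = 58
Depot - P1 - P2 - P5 - P4 - P3 - Depot: 14+13+7+12+15+13 = 74
Depot - P1 - P3 - P2 - P4 - P5 - Depot: 14+5+10+5+12+10 = 56
Depot - P1 - P3 - P2 - P5 - P4 - Depot: 14+5+10+7+12+6 = 54
Depot - P1 - P3 - P4 - P2 - P5 - Depot: 14+5+15+5+7+10 = 56
Depot - P1 - P3 - P4 - P5 - P2 - Depot: 14+5+15+12+7+3 = 56
Depot - P1 - P3 - P5 - P2 - P4 - Depot: 14+5+3+7+5+6 = 40
Depot - P1 - P3 - P5 - P4 - P2 - Depot: 14+5+3+12+5+3 = 42
Depot - P1 - P4 - P2 - P3 - P5 - Depot: 14+10+5+10+3+10 = 52
Depot - P1 - P4 - P2 - P5 - P3 - Depot: 14+10+5+7+3+13 = 52
… (46 more)
Depot - P2 - P5 - P3 - P1 - P4 - Depot: 3+7+3+5+10+6 = 34  ← best
The minimum is 34.
One optimal route: Depot → P2 → P5 → P3 → P1 → P4 → Depot (or its reverse).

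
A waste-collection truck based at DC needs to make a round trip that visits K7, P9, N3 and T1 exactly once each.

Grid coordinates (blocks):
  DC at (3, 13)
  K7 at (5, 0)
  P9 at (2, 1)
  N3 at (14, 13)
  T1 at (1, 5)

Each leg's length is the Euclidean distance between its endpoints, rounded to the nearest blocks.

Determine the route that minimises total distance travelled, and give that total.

DC → K7 → P9 → N3 → T1 → DC: 13+3+17+15+8 = 56
DC → K7 → P9 → T1 → N3 → DC: 13+3+4+15+11 = 46
DC → K7 → N3 → P9 → T1 → DC: 13+16+17+4+8 = 58
DC → K7 → N3 → T1 → P9 → DC: 13+16+15+4+12 = 60
DC → K7 → T1 → P9 → N3 → DC: 13+6+4+17+11 = 51
DC → K7 → T1 → N3 → P9 → DC: 13+6+15+17+12 = 63
DC → P9 → K7 → N3 → T1 → DC: 12+3+16+15+8 = 54
DC → P9 → K7 → T1 → N3 → DC: 12+3+6+15+11 = 47
DC → P9 → N3 → K7 → T1 → DC: 12+17+16+6+8 = 59
DC → P9 → T1 → K7 → N3 → DC: 12+4+6+16+11 = 49
DC → N3 → K7 → P9 → T1 → DC: 11+16+3+4+8 = 42
DC → N3 → P9 → K7 → T1 → DC: 11+17+3+6+8 = 45
The minimum is 42.
One optimal route: DC → N3 → K7 → P9 → T1 → DC (or its reverse).

Shortest round trip = 42 blocks.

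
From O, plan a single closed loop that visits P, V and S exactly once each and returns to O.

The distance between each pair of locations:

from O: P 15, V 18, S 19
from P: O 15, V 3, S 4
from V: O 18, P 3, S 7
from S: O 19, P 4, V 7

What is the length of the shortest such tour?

Shortest round trip = 44.

O-P-V-S-O: 15+3+7+19 = 44
O-P-S-V-O: 15+4+7+18 = 44
O-V-P-S-O: 18+3+4+19 = 44
The minimum is 44.
One optimal route: O → P → V → S → O (or its reverse).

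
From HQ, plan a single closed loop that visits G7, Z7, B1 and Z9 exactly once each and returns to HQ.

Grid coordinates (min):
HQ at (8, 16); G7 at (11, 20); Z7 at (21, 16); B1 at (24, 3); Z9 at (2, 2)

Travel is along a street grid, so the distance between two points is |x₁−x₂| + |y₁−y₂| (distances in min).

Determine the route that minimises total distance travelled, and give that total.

Shortest round trip = 80 min.

HQ-G7-Z7-B1-Z9-HQ: 7+14+16+23+20 = 80
HQ-G7-Z7-Z9-B1-HQ: 7+14+33+23+29 = 106
HQ-G7-B1-Z7-Z9-HQ: 7+30+16+33+20 = 106
HQ-G7-B1-Z9-Z7-HQ: 7+30+23+33+13 = 106
HQ-G7-Z9-Z7-B1-HQ: 7+27+33+16+29 = 112
HQ-G7-Z9-B1-Z7-HQ: 7+27+23+16+13 = 86
HQ-Z7-G7-B1-Z9-HQ: 13+14+30+23+20 = 100
HQ-Z7-G7-Z9-B1-HQ: 13+14+27+23+29 = 106
HQ-Z7-B1-G7-Z9-HQ: 13+16+30+27+20 = 106
HQ-Z7-Z9-G7-B1-HQ: 13+33+27+30+29 = 132
HQ-B1-G7-Z7-Z9-HQ: 29+30+14+33+20 = 126
HQ-B1-Z7-G7-Z9-HQ: 29+16+14+27+20 = 106
The minimum is 80.
One optimal route: HQ → G7 → Z7 → B1 → Z9 → HQ (or its reverse).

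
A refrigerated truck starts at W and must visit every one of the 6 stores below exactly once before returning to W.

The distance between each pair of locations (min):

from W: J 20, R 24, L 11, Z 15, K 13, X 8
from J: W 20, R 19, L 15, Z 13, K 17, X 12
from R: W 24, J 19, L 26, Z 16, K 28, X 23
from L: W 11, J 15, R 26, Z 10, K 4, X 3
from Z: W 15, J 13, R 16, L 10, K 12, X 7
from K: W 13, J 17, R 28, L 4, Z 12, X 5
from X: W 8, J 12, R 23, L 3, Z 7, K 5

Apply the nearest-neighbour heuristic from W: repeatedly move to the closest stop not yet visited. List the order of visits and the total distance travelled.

83 min along W → X → L → K → Z → J → R → W.

From W: distances to unvisited — X=8, L=11, K=13, Z=15, J=20, R=24. Nearest is X (8).
From X: distances to unvisited — L=3, K=5, Z=7, J=12, R=23. Nearest is L (3).
From L: distances to unvisited — K=4, Z=10, J=15, R=26. Nearest is K (4).
From K: distances to unvisited — Z=12, J=17, R=28. Nearest is Z (12).
From Z: distances to unvisited — J=13, R=16. Nearest is J (13).
From J: distances to unvisited — R=19. Nearest is R (19).
Return R→W: 24.
Total = 8 + 3 + 4 + 12 + 13 + 19 + 24 = 83.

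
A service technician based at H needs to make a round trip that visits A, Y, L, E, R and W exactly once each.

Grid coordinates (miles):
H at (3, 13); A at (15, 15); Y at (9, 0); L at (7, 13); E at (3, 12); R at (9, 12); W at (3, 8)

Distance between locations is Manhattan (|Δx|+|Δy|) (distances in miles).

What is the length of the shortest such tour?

Shortest round trip = 54 miles.

H-A-Y-L-E-R-W-H: 14+21+15+5+6+10+5 = 76
H-A-Y-L-E-W-R-H: 14+21+15+5+4+10+7 = 76
H-A-Y-L-R-E-W-H: 14+21+15+3+6+4+5 = 68
H-A-Y-L-R-W-E-H: 14+21+15+3+10+4+1 = 68
H-A-Y-L-W-E-R-H: 14+21+15+9+4+6+7 = 76
H-A-Y-L-W-R-E-H: 14+21+15+9+10+6+1 = 76
H-A-Y-E-L-R-W-H: 14+21+18+5+3+10+5 = 76
H-A-Y-E-L-W-R-H: 14+21+18+5+9+10+7 = 84
… (352 more)
H-L-A-R-Y-W-E-H: 4+10+9+12+14+4+1 = 54  ← best
The minimum is 54.
One optimal route: H → L → A → R → Y → W → E → H (or its reverse).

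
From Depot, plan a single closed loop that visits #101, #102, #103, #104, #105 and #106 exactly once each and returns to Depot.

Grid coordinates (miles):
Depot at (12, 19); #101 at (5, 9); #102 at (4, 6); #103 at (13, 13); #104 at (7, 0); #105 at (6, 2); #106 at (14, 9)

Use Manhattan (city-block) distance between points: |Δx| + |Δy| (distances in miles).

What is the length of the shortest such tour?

There are 360 distinct closed tours to check (reversals are equivalent).
Depot-#101-#102-#103-#104-#105-#106-Depot: 17+4+16+19+3+15+12 = 86
Depot-#101-#102-#103-#104-#106-#105-Depot: 17+4+16+19+16+15+23 = 110
Depot-#101-#102-#103-#105-#104-#106-Depot: 17+4+16+18+3+16+12 = 86
Depot-#101-#102-#103-#105-#106-#104-Depot: 17+4+16+18+15+16+24 = 110
Depot-#101-#102-#103-#106-#104-#105-Depot: 17+4+16+5+16+3+23 = 84
Depot-#101-#102-#103-#106-#105-#104-Depot: 17+4+16+5+15+3+24 = 84
Depot-#101-#102-#104-#103-#105-#106-Depot: 17+4+9+19+18+15+12 = 94
Depot-#101-#102-#104-#103-#106-#105-Depot: 17+4+9+19+5+15+23 = 92
… (352 more)
Depot-#101-#102-#105-#104-#106-#103-Depot: 17+4+6+3+16+5+7 = 58  ← best
The minimum is 58.
One optimal route: Depot → #101 → #102 → #105 → #104 → #106 → #103 → Depot (or its reverse).

Minimum total distance: 58 miles.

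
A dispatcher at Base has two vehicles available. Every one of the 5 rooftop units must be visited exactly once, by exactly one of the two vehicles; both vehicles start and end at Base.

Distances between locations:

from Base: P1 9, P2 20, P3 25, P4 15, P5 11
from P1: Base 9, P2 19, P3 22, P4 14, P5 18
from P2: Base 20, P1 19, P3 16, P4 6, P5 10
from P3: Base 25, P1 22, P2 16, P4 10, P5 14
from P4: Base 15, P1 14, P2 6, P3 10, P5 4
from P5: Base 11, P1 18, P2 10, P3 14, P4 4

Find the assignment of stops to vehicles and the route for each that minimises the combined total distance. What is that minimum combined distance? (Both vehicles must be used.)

Minimum combined distance: 79.

Try each way of splitting the stops between the two vehicles (each non-empty) and, for each split, find the best tour for each vehicle:
  {P1} + {P2, P3, P4, P5}: 18 + 61 = 79
  {P2} + {P1, P3, P4, P5}: 40 + 56 = 96
  {P1, P2} + {P3, P4, P5}: 48 + 50 = 98
  {P3} + {P1, P2, P4, P5}: 50 + 49 = 99
  {P1, P3} + {P2, P4, P5}: 56 + 41 = 97
  {P2, P3} + {P1, P4, P5}: 61 + 38 = 99
  … (15 splits in total)
Best: vehicle 1 Base → P1 → Base = 18; vehicle 2 Base → P2 → P3 → P4 → P5 → Base = 61; combined 79.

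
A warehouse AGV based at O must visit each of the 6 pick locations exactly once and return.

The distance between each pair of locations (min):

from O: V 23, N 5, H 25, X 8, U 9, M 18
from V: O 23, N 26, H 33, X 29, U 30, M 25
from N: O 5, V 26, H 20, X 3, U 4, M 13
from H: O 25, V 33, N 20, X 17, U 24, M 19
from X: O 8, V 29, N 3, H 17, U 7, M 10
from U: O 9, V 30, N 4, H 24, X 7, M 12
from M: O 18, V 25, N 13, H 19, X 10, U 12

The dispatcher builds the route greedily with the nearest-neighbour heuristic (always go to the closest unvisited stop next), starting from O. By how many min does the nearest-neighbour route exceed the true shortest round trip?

Excess over optimum: 2 min.

O: N=5, X=8, U=9, M=18, V=23, H=25 ⇒ N
N: X=3, U=4, M=13, H=20, V=26 ⇒ X
X: U=7, M=10, H=17, V=29 ⇒ U
U: M=12, H=24, V=30 ⇒ M
M: H=19, V=25 ⇒ H
H: V=33 ⇒ V
NN route O → N → X → U → M → H → V → O costs 102.
Optimal: O → V → M → H → X → N → U → O costs 100 (by enumerating all 360 distinct tours).
Excess = 102 − 100 = 2.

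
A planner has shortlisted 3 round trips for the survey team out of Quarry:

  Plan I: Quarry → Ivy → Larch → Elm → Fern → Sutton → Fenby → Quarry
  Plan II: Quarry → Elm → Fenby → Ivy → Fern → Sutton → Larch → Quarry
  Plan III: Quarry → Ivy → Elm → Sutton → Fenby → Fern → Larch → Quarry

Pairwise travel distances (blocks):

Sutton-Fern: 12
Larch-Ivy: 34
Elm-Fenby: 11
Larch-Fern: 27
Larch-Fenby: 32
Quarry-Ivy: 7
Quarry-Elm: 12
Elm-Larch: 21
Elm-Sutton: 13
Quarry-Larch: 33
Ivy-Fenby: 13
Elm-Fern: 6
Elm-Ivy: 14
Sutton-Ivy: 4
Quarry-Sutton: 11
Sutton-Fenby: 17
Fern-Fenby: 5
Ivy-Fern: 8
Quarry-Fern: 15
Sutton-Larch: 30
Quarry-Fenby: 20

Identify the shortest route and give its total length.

Plan I: 7 + 34 + 21 + 6 + 12 + 17 + 20 = 117
Plan II: 12 + 11 + 13 + 8 + 12 + 30 + 33 = 119
Plan III: 7 + 14 + 13 + 17 + 5 + 27 + 33 = 116

116 blocks — Plan III is the shortest.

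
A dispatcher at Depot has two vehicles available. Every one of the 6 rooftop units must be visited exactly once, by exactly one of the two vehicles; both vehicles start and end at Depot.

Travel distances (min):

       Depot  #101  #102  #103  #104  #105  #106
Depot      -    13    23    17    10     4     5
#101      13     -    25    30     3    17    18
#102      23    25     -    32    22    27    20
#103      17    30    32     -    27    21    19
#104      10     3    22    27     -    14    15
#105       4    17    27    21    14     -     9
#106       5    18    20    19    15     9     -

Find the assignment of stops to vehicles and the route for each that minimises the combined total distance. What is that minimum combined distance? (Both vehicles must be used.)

Minimum combined distance: 102 min.

Check every non-empty split of the stops between the two vehicles; for each half take its own optimal tour:
  {#101} + {#102, #103, #104, #105, #106}: 26 + 96 = 122
  {#102} + {#101, #103, #104, #105, #106}: 46 + 75 = 121
  {#101, #102} + {#103, #104, #105, #106}: 61 + 69 = 130
  {#103} + {#101, #102, #104, #105, #106}: 34 + 71 = 105
  {#101, #103} + {#102, #104, #105, #106}: 60 + 65 = 125
  {#102, #103} + {#101, #104, #105, #106}: 72 + 44 = 116
  … (31 splits in total)
  {#105} + {#101, #102, #103, #104, #106}: 8 + 94 = 102  ← best
Best: vehicle 1 Depot → #105 → Depot = 8; vehicle 2 Depot → #101 → #104 → #102 → #103 → #106 → Depot = 94; combined 102.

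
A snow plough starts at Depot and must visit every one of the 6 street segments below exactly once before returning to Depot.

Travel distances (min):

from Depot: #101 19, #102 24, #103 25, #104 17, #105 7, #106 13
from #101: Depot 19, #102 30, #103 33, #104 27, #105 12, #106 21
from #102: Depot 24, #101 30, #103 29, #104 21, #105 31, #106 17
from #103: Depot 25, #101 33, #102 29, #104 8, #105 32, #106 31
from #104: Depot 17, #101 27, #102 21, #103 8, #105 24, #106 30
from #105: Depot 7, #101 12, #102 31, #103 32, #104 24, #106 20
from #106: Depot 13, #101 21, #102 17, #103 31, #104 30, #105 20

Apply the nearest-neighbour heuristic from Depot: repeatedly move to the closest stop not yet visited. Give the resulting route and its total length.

Total distance 111 min via the nearest-neighbour route Depot → #105 → #101 → #106 → #102 → #104 → #103 → Depot.

Depot → [#105:7 / #106:13 / #104:17 / #101:19 / #102:24 / #103:25] → #105 (7)
#105 → [#101:12 / #106:20 / #104:24 / #102:31 / #103:32] → #101 (12)
#101 → [#106:21 / #104:27 / #102:30 / #103:33] → #106 (21)
#106 → [#102:17 / #104:30 / #103:31] → #102 (17)
#102 → [#104:21 / #103:29] → #104 (21)
#104 → [#103:8] → #103 (8)
Return #103→Depot: 25.
Total = 7 + 12 + 21 + 17 + 21 + 8 + 25 = 111.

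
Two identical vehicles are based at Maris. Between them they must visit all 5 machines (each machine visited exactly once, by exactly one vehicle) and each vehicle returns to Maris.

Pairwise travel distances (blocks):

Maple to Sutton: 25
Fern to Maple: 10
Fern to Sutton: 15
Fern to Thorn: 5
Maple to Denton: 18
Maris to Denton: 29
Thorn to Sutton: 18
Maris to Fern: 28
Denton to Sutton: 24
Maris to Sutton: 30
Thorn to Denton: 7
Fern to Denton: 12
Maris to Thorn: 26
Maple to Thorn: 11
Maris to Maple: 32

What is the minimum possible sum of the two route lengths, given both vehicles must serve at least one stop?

143 blocks — the smallest possible combined total.

There are 2^4 − 1 = 15 ways to divide the 5 stops into two non-empty groups. For each, the best each vehicle can do is its own shortest tour through its group:
  {Fern} + {Maple, Thorn, Denton, Sutton}: 56 + 102 = 158
  {Maple} + {Fern, Thorn, Denton, Sutton}: 64 + 86 = 150
  {Fern, Maple} + {Thorn, Denton, Sutton}: 70 + 84 = 154
  {Thorn} + {Fern, Maple, Denton, Sutton}: 52 + 102 = 154
  {Fern, Thorn} + {Maple, Denton, Sutton}: 59 + 102 = 161
  {Maple, Thorn} + {Fern, Denton, Sutton}: 69 + 86 = 155
  … (15 splits in total)
  {Fern, Maple, Thorn, Denton} + {Sutton}: 83 + 60 = 143  ← best
Best: vehicle 1 Maris → Maple → Fern → Thorn → Denton → Maris = 83; vehicle 2 Maris → Sutton → Maris = 60; combined 143.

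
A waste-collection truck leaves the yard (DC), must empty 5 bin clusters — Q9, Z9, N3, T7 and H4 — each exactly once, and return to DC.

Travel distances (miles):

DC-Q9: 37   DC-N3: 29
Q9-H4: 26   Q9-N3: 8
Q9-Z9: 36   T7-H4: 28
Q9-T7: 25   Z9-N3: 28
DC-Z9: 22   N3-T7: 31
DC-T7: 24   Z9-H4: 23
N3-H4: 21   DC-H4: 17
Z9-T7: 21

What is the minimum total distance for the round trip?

With 5 stops there are 5!/2 = 60 distinct round trips (a route and its reverse cost the same).
DC → Q9 → Z9 → N3 → T7 → H4 → DC: 37+36+28+31+28+17 = 177
DC → Q9 → Z9 → N3 → H4 → T7 → DC: 37+36+28+21+28+24 = 174
DC → Q9 → Z9 → T7 → N3 → H4 → DC: 37+36+21+31+21+17 = 163
DC → Q9 → Z9 → T7 → H4 → N3 → DC: 37+36+21+28+21+29 = 172
DC → Q9 → Z9 → H4 → N3 → T7 → DC: 37+36+23+21+31+24 = 172
DC → Q9 → Z9 → H4 → T7 → N3 → DC: 37+36+23+28+31+29 = 184
DC → Q9 → N3 → Z9 → T7 → H4 → DC: 37+8+28+21+28+17 = 139
DC → Q9 → N3 → Z9 → H4 → T7 → DC: 37+8+28+23+28+24 = 148
DC → Q9 → N3 → T7 → Z9 → H4 → DC: 37+8+31+21+23+17 = 137
DC → Q9 → N3 → T7 → H4 → Z9 → DC: 37+8+31+28+23+22 = 149
DC → Q9 → N3 → H4 → Z9 → T7 → DC: 37+8+21+23+21+24 = 134
DC → Q9 → N3 → H4 → T7 → Z9 → DC: 37+8+21+28+21+22 = 137
DC → Q9 → T7 → Z9 → N3 → H4 → DC: 37+25+21+28+21+17 = 149
DC → Q9 → T7 → Z9 → H4 → N3 → DC: 37+25+21+23+21+29 = 156
… (46 more)
DC → Z9 → T7 → Q9 → N3 → H4 → DC: 22+21+25+8+21+17 = 114  ← best
The minimum is 114.
One optimal route: DC → Z9 → T7 → Q9 → N3 → H4 → DC (or its reverse).

114 miles — the shortest possible round trip.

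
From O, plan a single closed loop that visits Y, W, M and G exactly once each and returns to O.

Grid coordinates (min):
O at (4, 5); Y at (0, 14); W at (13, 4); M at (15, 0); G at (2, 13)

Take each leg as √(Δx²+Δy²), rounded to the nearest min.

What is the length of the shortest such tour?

42 min — the shortest possible round trip.

There are 12 distinct closed tours to check (reversals are equivalent).
O → Y → W → M → G → O: 10+16+4+18+8 = 56
O → Y → W → G → M → O: 10+16+14+18+12 = 70
O → Y → M → W → G → O: 10+21+4+14+8 = 57
O → Y → M → G → W → O: 10+21+18+14+9 = 72
O → Y → G → W → M → O: 10+2+14+4+12 = 42
O → Y → G → M → W → O: 10+2+18+4+9 = 43
O → W → Y → M → G → O: 9+16+21+18+8 = 72
O → W → Y → G → M → O: 9+16+2+18+12 = 57
O → W → M → Y → G → O: 9+4+21+2+8 = 44
O → W → G → Y → M → O: 9+14+2+21+12 = 58
O → M → Y → W → G → O: 12+21+16+14+8 = 71
O → M → W → Y → G → O: 12+4+16+2+8 = 42
The minimum is 42.
One optimal route: O → Y → G → W → M → O (or its reverse).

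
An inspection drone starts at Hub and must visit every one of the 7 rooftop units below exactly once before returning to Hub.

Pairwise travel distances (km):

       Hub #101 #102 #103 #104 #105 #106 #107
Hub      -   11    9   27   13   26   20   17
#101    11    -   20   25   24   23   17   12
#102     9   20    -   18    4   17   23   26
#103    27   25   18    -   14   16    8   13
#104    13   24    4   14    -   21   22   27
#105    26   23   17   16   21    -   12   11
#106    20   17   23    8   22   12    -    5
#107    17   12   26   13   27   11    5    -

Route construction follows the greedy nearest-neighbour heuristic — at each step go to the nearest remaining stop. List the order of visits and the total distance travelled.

At Hub the remaining stops are #102 9, #101 11, #104 13, #107 17, #106 20, #105 26, #103 27; go to #102.
At #102 the remaining stops are #104 4, #105 17, #103 18, #101 20, #106 23, #107 26; go to #104.
At #104 the remaining stops are #103 14, #105 21, #106 22, #101 24, #107 27; go to #103.
At #103 the remaining stops are #106 8, #107 13, #105 16, #101 25; go to #106.
At #106 the remaining stops are #107 5, #105 12, #101 17; go to #107.
At #107 the remaining stops are #105 11, #101 12; go to #105.
At #105 the remaining stops are #101 23; go to #101.
Return #101→Hub: 11.
Total = 9 + 4 + 14 + 8 + 5 + 11 + 23 + 11 = 85.

Total distance 85 km via the nearest-neighbour route Hub → #102 → #104 → #103 → #106 → #107 → #105 → #101 → Hub.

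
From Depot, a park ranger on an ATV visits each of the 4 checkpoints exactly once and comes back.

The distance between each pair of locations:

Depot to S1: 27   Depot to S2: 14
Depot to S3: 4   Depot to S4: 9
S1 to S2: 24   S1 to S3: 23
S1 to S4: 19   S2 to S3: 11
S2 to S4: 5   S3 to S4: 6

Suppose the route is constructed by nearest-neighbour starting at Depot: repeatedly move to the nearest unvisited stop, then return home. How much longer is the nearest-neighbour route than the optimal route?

Depot: S3=4, S4=9, S2=14, S1=27 ⇒ S3
S3: S4=6, S2=11, S1=23 ⇒ S4
S4: S2=5, S1=19 ⇒ S2
S2: S1=24 ⇒ S1
NN route Depot → S3 → S4 → S2 → S1 → Depot costs 66.
Optimal: Depot → S2 → S4 → S1 → S3 → Depot costs 65 (by enumerating all 12 distinct tours).
Excess = 66 − 65 = 1.

The nearest-neighbour route is 1 longer than optimal.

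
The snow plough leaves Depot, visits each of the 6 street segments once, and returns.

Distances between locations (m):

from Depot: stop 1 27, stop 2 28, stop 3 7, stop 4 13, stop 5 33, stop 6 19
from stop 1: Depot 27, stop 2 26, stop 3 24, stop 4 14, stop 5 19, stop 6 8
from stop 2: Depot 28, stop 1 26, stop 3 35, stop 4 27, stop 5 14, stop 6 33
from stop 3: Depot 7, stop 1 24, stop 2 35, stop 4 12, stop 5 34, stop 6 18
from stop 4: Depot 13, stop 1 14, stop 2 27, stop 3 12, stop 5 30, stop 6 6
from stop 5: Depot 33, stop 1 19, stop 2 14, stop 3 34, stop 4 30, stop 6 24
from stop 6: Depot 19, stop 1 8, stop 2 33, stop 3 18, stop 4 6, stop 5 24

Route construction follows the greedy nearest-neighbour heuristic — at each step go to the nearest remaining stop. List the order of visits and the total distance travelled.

Total distance 94 m via the nearest-neighbour route Depot → stop 3 → stop 4 → stop 6 → stop 1 → stop 5 → stop 2 → Depot.

At Depot the remaining stops are stop 3 7, stop 4 13, stop 6 19, stop 1 27, stop 2 28, stop 5 33; go to stop 3.
At stop 3 the remaining stops are stop 4 12, stop 6 18, stop 1 24, stop 5 34, stop 2 35; go to stop 4.
At stop 4 the remaining stops are stop 6 6, stop 1 14, stop 2 27, stop 5 30; go to stop 6.
At stop 6 the remaining stops are stop 1 8, stop 5 24, stop 2 33; go to stop 1.
At stop 1 the remaining stops are stop 5 19, stop 2 26; go to stop 5.
At stop 5 the remaining stops are stop 2 14; go to stop 2.
Return stop 2→Depot: 28.
Total = 7 + 12 + 6 + 8 + 19 + 14 + 28 = 94.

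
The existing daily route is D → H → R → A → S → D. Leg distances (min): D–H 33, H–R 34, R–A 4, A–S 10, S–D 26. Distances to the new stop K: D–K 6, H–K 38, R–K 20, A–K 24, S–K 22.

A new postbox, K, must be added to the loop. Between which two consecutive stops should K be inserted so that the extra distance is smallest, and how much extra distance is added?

Insertion cost between consecutive stops i–j is d(i,K) + d(K,j) − d(i,j):
  between D and H: 6 + 38 − 33 = 11
  between H and R: 38 + 20 − 34 = 24
  between R and A: 20 + 24 − 4 = 40
  between A and S: 24 + 22 − 10 = 36
  between S and D: 22 + 6 − 26 = 2
Cheapest insertion is between S and D, adding 2.
New total = 107 + 2 = 109.

Adding 2 min by placing K on the S–D leg.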